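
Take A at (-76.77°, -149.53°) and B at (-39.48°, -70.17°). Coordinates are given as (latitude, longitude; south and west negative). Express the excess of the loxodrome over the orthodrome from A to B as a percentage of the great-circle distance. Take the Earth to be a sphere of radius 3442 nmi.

Great circle: σ = 0.8612 rad → d_gc = Rσ = 2964.2 nmi
Rhumb: Δφ = +0.6508, Δλ = +1.3851, Δψ = +1.4033, q = Δφ/Δψ = 0.4638 → d_rh = R√(Δφ²+q²Δλ²) = 3147.6 nmi
Excess = (3147.6 − 2964.2) / 2964.2 = 183.4 / 2964.2 = 6.19% ≈ 6.2%

6.2%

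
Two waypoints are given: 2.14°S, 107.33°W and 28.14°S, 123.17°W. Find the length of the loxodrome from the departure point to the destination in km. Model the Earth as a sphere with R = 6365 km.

3342 km

Rhumb course C = atan2(Δλ, Δψ) with Δψ = ln[tan(π/4+φ₂/2)/tan(π/4+φ₁/2)] = -0.4748, Δλ = -0.2765 → C = 210.21°
d = R·|Δφ| / |cos C| = 6365·0.45379 / 0.86418 = 3342 km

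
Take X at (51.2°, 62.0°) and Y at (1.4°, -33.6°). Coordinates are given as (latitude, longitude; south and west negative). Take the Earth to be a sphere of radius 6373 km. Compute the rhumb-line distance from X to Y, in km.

10626 km

Rhumb course C = atan2(Δλ, Δψ) with Δψ = ln[tan(π/4+φ₂/2)/tan(π/4+φ₁/2)] = -1.0192, Δλ = -1.6685 → C = 238.58°
d = R·|Δφ| / |cos C| = 6373·0.86917 / 0.52130 = 10626 km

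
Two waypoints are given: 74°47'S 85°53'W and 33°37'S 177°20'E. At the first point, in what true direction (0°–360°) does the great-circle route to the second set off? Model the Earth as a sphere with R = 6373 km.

θ = atan2( sin Δλ·cos φ₂ ,  cos φ₁ sin φ₂ − sin φ₁ cos φ₂ cos Δλ )
  = atan2(-0.8269, -0.2402) = 253.80°

253.8°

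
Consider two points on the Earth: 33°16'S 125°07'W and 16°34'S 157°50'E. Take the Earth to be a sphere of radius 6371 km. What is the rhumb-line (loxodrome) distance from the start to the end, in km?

7950 km

Rhumb course C = atan2(Δλ, Δψ) with Δψ = ln[tan(π/4+φ₂/2)/tan(π/4+φ₁/2)] = +0.3230, Δλ = -1.3448 → C = 283.51°
d = R·|Δφ| / |cos C| = 6371·0.29147 / 0.23357 = 7950 km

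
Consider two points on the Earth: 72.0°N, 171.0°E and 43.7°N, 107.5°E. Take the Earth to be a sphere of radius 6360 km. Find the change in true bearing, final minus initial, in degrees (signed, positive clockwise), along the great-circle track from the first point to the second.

At departure: θ₁ = atan2(sin Δλ cos φ₂, cos φ₁ sin φ₂ − sin φ₁ cos φ₂ cos Δλ) = 261.79°
At arrival: θ₂ = atan2(sin Δλ cos φ₁, −cos φ₂ sin φ₁ + sin φ₂ cos φ₁ cos Δλ) = 205.03°
Δθ = θ₂ − θ₁ = -56.8°

-56.8°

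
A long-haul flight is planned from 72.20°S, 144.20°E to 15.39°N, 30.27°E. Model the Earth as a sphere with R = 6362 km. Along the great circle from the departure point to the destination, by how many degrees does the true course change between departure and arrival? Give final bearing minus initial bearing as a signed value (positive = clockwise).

+90.8°

At departure: θ₁ = atan2(sin Δλ cos φ₂, cos φ₁ sin φ₂ − sin φ₁ cos φ₂ cos Δλ) = 251.71°
At arrival: θ₂ = atan2(sin Δλ cos φ₁, −cos φ₂ sin φ₁ + sin φ₂ cos φ₁ cos Δλ) = 342.48°
Δθ = θ₂ − θ₁ = +90.8°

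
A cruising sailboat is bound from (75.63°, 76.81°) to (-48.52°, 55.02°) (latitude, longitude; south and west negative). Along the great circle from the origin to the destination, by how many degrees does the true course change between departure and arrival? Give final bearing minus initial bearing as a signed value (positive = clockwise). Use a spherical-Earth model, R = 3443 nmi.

-11.0°

Initial bearing θ₁ = atan2(sin Δλ cos φ₂, cos φ₁ sin φ₂ − sin φ₁ cos φ₂ cos Δλ) = 197.46°
Final bearing θ₂ = (initial bearing from the destination back to the start) + 180° = 186.45°
Δθ = θ₂ − θ₁ = -11.0°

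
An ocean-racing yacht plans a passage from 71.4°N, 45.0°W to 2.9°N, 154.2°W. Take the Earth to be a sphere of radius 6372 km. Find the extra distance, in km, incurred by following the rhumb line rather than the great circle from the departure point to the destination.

Great circle: cos σ = sin φ₁ sin φ₂ + cos φ₁ cos φ₂ cos Δλ,  σ = 1.6276 rad → d_gc = 10371.3 km
Rhumb line: Δψ = -1.7587, q = Δφ/Δψ = 0.6798, d_rh = R√(Δφ²+q²Δλ²) = 11233.3 km
Excess = 11233.3 − 10371.3 = 862.0 ≈ 862 km

862 km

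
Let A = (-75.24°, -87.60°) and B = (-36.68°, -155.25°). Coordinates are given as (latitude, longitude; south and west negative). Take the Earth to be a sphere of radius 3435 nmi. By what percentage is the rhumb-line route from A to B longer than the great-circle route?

4.3%

Great circle: σ = 0.8562 rad → d_gc = Rσ = 2941.0 nmi
Rhumb: Δφ = +0.6730, Δλ = -1.1807, Δψ = +1.3549, q = Δφ/Δψ = 0.4967 → d_rh = R√(Δφ²+q²Δλ²) = 3066.4 nmi
Excess = (3066.4 − 2941.0) / 2941.0 = 125.4 / 2941.0 = 4.26% ≈ 4.3%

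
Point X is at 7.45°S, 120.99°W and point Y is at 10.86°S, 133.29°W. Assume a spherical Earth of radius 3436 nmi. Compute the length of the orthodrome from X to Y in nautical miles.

756 nmi

Haversine: a = sin²(Δφ/2)+cos φ₁ cos φ₂ sin²(Δλ/2) = 0.01206;  σ = 2·atan2(√a,√(1−a))
σ = 12.611° → d = Rσ = 3436·0.22010 = 756 nmi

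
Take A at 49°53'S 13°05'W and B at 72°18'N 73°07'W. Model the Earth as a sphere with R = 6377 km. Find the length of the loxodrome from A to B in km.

14478 km

Rhumb course C = atan2(Δλ, Δψ) with Δψ = ln[tan(π/4+φ₂/2)/tan(π/4+φ₁/2)] = +2.8673, Δλ = -1.0478 → C = 339.93°
d = R·|Δφ| / |cos C| = 6377·2.13250 / 0.93925 = 14478 km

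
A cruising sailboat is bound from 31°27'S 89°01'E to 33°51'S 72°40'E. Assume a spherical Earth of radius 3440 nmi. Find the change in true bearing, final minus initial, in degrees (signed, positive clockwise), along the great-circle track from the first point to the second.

+8.9°

Initial bearing θ₁ = atan2(sin Δλ cos φ₂, cos φ₁ sin φ₂ − sin φ₁ cos φ₂ cos Δλ) = 255.74°
Final bearing θ₂ = (initial bearing from the destination back to the start) + 180° = 264.61°
Δθ = θ₂ − θ₁ = +8.9°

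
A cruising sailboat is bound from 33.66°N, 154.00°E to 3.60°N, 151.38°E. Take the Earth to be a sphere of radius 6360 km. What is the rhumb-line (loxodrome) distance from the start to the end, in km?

Δψ = ln[tan(π/4+φ₂/2)/tan(π/4+φ₁/2)] = -0.5616;  Δφ = -0.5246 rad,  Δλ = -0.0457 rad
q = Δφ/Δψ = 0.9341
d = R·√(Δφ² + q²Δλ²) = 6360·0.52638 = 3348 km

3348 km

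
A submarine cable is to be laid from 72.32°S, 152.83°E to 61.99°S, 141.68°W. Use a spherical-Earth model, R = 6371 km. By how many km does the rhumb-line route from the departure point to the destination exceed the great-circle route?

139 km

Great circle: cos σ = sin φ₁ sin φ₂ + cos φ₁ cos φ₂ cos Δλ,  σ = 0.4503 rad → d_gc = 2868.6 km
Rhumb line: Δψ = +0.4723, q = Δφ/Δψ = 0.3817, d_rh = R√(Δφ²+q²Δλ²) = 3007.6 km
Excess = 3007.6 − 2868.6 = 139.0 ≈ 139 km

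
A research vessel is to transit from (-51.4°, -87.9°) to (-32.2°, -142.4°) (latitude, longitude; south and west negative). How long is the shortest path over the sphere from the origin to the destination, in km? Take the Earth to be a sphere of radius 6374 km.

Haversine: a = sin²(Δφ/2)+cos φ₁ cos φ₂ sin²(Δλ/2) = 0.13849;  σ = 2·atan2(√a,√(1−a))
σ = 43.696° → d = Rσ = 6374·0.76263 = 4861 km

4861 km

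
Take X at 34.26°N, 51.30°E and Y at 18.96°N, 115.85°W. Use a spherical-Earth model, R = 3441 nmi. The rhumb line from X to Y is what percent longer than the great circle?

19.3%

Great circle: σ = 2.1885 rad → d_gc = Rσ = 7530.6 nmi
Rhumb: Δφ = -0.2670, Δλ = -2.9173, Δψ = -0.3000, q = Δφ/Δψ = 0.8901 → d_rh = R√(Δφ²+q²Δλ²) = 8982.1 nmi
Excess = (8982.1 − 7530.6) / 7530.6 = 1451.5 / 7530.6 = 19.27% ≈ 19.3%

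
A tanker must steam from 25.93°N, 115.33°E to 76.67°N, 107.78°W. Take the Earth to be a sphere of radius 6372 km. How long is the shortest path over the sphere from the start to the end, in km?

cos σ = sin φ₁ sin φ₂ + cos φ₁ cos φ₂ cos Δλ
      = sin(25.93°)sin(76.67°) + cos(25.93°)cos(76.67°)cos(136.89°) = 0.2741
σ = 74.091° → d = Rσ = 6372·1.29312 = 8240 km

8240 km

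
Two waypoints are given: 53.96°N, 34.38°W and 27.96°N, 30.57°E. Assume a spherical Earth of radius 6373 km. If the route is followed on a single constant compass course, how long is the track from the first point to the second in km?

Rhumb course C = atan2(Δλ, Δψ) with Δψ = ln[tan(π/4+φ₂/2)/tan(π/4+φ₁/2)] = -0.6144, Δλ = +1.1336 → C = 118.46°
d = R·|Δφ| / |cos C| = 6373·0.45379 / 0.47650 = 6069 km

6069 km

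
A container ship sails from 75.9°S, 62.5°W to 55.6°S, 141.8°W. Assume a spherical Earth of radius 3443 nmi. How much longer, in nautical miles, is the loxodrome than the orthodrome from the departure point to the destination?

Great circle: cos σ = sin φ₁ sin φ₂ + cos φ₁ cos φ₂ cos Δλ,  σ = 0.5992 rad → d_gc = 2062.9 nmi
Rhumb line: Δψ = +0.9175, q = Δφ/Δψ = 0.3862, d_rh = R√(Δφ²+q²Δλ²) = 2207.8 nmi
Excess = 2207.8 − 2062.9 = 144.9 ≈ 145 nmi

145 nmi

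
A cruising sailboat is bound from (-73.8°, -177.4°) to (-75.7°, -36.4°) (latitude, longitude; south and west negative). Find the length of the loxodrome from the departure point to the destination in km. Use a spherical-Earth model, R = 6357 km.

4115 km

Rhumb course C = atan2(Δλ, Δψ) with Δψ = ln[tan(π/4+φ₂/2)/tan(π/4+φ₁/2)] = -0.1262, Δλ = +2.4609 → C = 92.94°
d = R·|Δφ| / |cos C| = 6357·0.03316 / 0.05123 = 4115 km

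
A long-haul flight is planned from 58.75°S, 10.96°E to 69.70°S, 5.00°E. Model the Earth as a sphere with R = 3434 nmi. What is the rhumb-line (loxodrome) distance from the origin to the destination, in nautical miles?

Δψ = ln[tan(π/4+φ₂/2)/tan(π/4+φ₁/2)] = -0.4461;  Δφ = -0.1911 rad,  Δλ = -0.1040 rad
q = Δφ/Δψ = 0.4284
d = R·√(Δφ² + q²Δλ²) = 3434·0.19624 = 674 nmi

674 nmi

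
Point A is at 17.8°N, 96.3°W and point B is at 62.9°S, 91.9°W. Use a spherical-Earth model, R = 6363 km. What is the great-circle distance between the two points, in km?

8970 km

Haversine: a = sin²(Δφ/2)+cos φ₁ cos φ₂ sin²(Δλ/2) = 0.41984;  σ = 2·atan2(√a,√(1−a))
σ = 80.774° → d = Rσ = 6363·1.40978 = 8970 km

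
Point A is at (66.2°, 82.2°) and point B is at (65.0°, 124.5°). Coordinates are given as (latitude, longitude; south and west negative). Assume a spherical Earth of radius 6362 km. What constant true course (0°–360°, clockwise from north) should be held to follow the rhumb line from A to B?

93.9°

Δψ = ln[tan(π/4+φ₂/2)/tan(π/4+φ₁/2)] = -0.0507
Δλ = +0.7383 rad (taken the short way round)
course = atan2(Δλ, Δψ) = 93.93°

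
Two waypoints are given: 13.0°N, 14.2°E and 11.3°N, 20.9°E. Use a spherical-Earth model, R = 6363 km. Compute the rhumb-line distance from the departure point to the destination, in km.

751 km

Rhumb course C = atan2(Δλ, Δψ) with Δψ = ln[tan(π/4+φ₂/2)/tan(π/4+φ₁/2)] = -0.0304, Δλ = +0.1169 → C = 104.55°
d = R·|Δφ| / |cos C| = 6363·0.02967 / 0.25123 = 751 km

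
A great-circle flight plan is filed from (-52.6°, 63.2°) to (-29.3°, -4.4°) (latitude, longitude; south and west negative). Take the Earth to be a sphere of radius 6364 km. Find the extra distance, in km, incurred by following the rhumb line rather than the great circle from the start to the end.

Great circle: cos σ = sin φ₁ sin φ₂ + cos φ₁ cos φ₂ cos Δλ,  σ = 0.9390 rad → d_gc = 5975.6 km
Rhumb line: Δψ = +0.5480, q = Δφ/Δψ = 0.7420, d_rh = R√(Δφ²+q²Δλ²) = 6143.3 km
Excess = 6143.3 − 5975.6 = 167.7 ≈ 168 km

168 km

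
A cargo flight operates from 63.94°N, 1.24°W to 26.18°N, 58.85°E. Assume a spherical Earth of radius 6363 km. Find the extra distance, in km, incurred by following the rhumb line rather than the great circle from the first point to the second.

Great circle: cos σ = sin φ₁ sin φ₂ + cos φ₁ cos φ₂ cos Δλ,  σ = 0.9361 rad → d_gc = 5956.5 km
Rhumb line: Δψ = -0.9898, q = Δφ/Δψ = 0.6658, d_rh = R√(Δφ²+q²Δλ²) = 6109.6 km
Excess = 6109.6 − 5956.5 = 153.1 ≈ 153 km

153 km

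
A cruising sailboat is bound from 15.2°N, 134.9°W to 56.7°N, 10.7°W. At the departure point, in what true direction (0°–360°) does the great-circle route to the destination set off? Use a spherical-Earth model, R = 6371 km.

N = sin Δλ·cos φ₂ = +0.4541;  D = cos φ₁ sin φ₂ − sin φ₁ cos φ₂ cos Δλ = +0.8875
initial course = atan2(N, D) = 27.10°

27.1°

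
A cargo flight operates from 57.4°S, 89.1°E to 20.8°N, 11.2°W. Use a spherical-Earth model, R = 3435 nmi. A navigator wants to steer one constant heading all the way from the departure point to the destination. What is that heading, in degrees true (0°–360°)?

Meridional parts: M(φ₁)=-1.2296, M(φ₂)=+0.3713 → ΔM = +1.6008;  Δλ = -1.7506 rad
tan C = Δλ / ΔM = -1.0935 → C = 312.44°

312.4°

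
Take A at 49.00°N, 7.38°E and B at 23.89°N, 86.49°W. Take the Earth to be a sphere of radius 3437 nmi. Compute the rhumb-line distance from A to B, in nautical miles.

Δψ = ln[tan(π/4+φ₂/2)/tan(π/4+φ₁/2)] = -0.5542;  Δφ = -0.4383 rad,  Δλ = -1.6383 rad
q = Δφ/Δψ = 0.7908
d = R·√(Δφ² + q²Δλ²) = 3437·1.36766 = 4701 nmi

4701 nmi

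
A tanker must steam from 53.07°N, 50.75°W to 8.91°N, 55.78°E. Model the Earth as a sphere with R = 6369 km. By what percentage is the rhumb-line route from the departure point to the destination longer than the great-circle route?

5.7%

Great circle: σ = 1.6159 rad → d_gc = Rσ = 10291.6 km
Rhumb: Δφ = -0.7707, Δλ = +1.8593, Δψ = -0.9407, q = Δφ/Δψ = 0.8193 → d_rh = R√(Δφ²+q²Δλ²) = 10873.2 km
Excess = (10873.2 − 10291.6) / 10291.6 = 581.6 / 10291.6 = 5.651% ≈ 5.7%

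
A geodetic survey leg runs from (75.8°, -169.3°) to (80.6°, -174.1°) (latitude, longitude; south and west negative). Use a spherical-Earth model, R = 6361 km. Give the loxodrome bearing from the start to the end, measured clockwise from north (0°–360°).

Δψ = ln[tan(π/4+φ₂/2)/tan(π/4+φ₁/2)] = +0.4154
Δλ = -0.0838 rad (taken the short way round)
course = atan2(Δλ, Δψ) = 348.60°

348.6°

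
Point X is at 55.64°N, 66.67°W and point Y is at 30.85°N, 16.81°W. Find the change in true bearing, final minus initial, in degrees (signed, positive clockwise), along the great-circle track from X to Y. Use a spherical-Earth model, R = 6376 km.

Initial bearing θ₁ = atan2(sin Δλ cos φ₂, cos φ₁ sin φ₂ − sin φ₁ cos φ₂ cos Δλ) = 104.31°
Final bearing θ₂ = (initial bearing from the destination back to the start) + 180° = 140.43°
Δθ = θ₂ − θ₁ = +36.1°

+36.1°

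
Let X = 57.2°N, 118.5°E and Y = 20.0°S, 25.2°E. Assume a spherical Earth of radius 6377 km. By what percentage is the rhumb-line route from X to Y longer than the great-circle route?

2.2%

Great circle: σ = 1.8931 rad → d_gc = Rσ = 12072.6 km
Rhumb: Δφ = -1.3474, Δλ = -1.6284, Δψ = -1.5795, q = Δφ/Δψ = 0.8531 → d_rh = R√(Δφ²+q²Δλ²) = 12341.0 km
Excess = (12341.0 − 12072.6) / 12072.6 = 268.4 / 12072.6 = 2.22% ≈ 2.2%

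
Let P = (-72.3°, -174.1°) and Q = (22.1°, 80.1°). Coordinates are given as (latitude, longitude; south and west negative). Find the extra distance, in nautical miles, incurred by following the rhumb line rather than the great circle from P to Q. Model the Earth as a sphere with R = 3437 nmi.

372 nmi

Great circle: cos σ = sin φ₁ sin φ₂ + cos φ₁ cos φ₂ cos Δλ,  σ = 2.0210 rad → d_gc = 6946.05 nmi
Rhumb line: Δψ = +2.2555, q = Δφ/Δψ = 0.7305, d_rh = R√(Δφ²+q²Δλ²) = 7318.51 nmi
Excess = 7318.51 − 6946.05 = 372.46 ≈ 372 nmi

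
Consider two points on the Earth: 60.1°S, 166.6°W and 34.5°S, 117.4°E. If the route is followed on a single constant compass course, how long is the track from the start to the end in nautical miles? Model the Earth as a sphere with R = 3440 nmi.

3376 nmi

Rhumb course C = atan2(Δλ, Δψ) with Δψ = ln[tan(π/4+φ₂/2)/tan(π/4+φ₁/2)] = +0.6782, Δλ = -1.3265 → C = 297.08°
d = R·|Δφ| / |cos C| = 3440·0.44680 / 0.45526 = 3376 nmi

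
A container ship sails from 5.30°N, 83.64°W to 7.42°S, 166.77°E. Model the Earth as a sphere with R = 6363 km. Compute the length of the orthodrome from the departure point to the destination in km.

12223 km

cos σ = sin φ₁ sin φ₂ + cos φ₁ cos φ₂ cos Δλ
      = sin(5.30°)sin(-7.42°) + cos(5.30°)cos(-7.42°)cos(-109.59°) = -0.3430
σ = 110.059° → d = Rσ = 6363·1.92089 = 12223 km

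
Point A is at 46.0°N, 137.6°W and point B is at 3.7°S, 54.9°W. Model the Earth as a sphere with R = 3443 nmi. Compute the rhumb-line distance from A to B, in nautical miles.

Rhumb course C = atan2(Δλ, Δψ) with Δψ = ln[tan(π/4+φ₂/2)/tan(π/4+φ₁/2)] = -0.9709, Δλ = +1.4434 → C = 123.93°
d = R·|Δφ| / |cos C| = 3443·0.86743 / 0.55813 = 5351 nmi

5351 nmi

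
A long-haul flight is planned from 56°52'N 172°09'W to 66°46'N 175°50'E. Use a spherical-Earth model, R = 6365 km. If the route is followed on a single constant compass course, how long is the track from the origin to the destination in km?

1265 km

Rhumb course C = atan2(Δλ, Δψ) with Δψ = ln[tan(π/4+φ₂/2)/tan(π/4+φ₁/2)] = +0.3695, Δλ = -0.2097 → C = 330.42°
d = R·|Δφ| / |cos C| = 6365·0.17279 / 0.86970 = 1265 km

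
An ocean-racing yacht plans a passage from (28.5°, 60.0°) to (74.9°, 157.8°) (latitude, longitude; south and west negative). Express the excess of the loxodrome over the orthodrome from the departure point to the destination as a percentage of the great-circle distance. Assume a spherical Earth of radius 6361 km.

Great circle: σ = 1.1267 rad → d_gc = Rσ = 7167.1 km
Rhumb: Δφ = +0.8098, Δλ = +1.7069, Δψ = +1.5016, q = Δφ/Δψ = 0.5393 → d_rh = R√(Δφ²+q²Δλ²) = 7799.2 km
Excess = (7799.2 − 7167.1) / 7167.1 = 632.1 / 7167.1 = 8.82% ≈ 8.8%

8.8%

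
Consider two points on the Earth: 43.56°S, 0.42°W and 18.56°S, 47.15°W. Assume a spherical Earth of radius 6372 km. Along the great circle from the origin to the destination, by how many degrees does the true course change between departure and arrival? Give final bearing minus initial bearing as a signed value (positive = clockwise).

+25.7°

At departure: θ₁ = atan2(sin Δλ cos φ₂, cos φ₁ sin φ₂ − sin φ₁ cos φ₂ cos Δλ) = 287.46°
At arrival: θ₂ = atan2(sin Δλ cos φ₁, −cos φ₂ sin φ₁ + sin φ₂ cos φ₁ cos Δλ) = 313.18°
Δθ = θ₂ − θ₁ = +25.7°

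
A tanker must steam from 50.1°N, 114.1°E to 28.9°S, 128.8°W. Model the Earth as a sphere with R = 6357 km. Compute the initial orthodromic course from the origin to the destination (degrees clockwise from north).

N = sin Δλ·cos φ₂ = +0.7793;  D = cos φ₁ sin φ₂ − sin φ₁ cos φ₂ cos Δλ = -0.0040
initial course = atan2(N, D) = 90.30°

90.3°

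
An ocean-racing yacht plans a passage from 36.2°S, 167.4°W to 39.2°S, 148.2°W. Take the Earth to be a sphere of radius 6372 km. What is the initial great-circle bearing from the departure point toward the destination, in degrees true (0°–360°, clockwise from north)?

107.0°

N = sin Δλ·cos φ₂ = +0.2549;  D = cos φ₁ sin φ₂ − sin φ₁ cos φ₂ cos Δλ = -0.0778
initial course = atan2(N, D) = 106.97°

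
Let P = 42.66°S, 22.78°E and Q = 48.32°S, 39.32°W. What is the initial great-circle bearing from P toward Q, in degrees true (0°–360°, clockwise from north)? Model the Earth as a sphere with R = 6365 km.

θ = atan2( sin Δλ·cos φ₂ ,  cos φ₁ sin φ₂ − sin φ₁ cos φ₂ cos Δλ )
  = atan2(-0.5877, -0.3384) = 240.07°

240.1°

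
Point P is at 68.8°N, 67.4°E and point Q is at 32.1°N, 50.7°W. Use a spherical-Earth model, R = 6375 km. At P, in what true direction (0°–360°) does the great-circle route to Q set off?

N = sin Δλ·cos φ₂ = -0.7473;  D = cos φ₁ sin φ₂ − sin φ₁ cos φ₂ cos Δλ = +0.5642
initial course = atan2(N, D) = 307.05°

307.1°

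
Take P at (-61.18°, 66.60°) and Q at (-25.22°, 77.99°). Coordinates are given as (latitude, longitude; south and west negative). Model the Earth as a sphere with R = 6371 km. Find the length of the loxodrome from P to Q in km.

Rhumb course C = atan2(Δλ, Δψ) with Δψ = ln[tan(π/4+φ₂/2)/tan(π/4+φ₁/2)] = +0.9038, Δλ = +0.1988 → C = 12.40°
d = R·|Δφ| / |cos C| = 6371·0.62762 / 0.97665 = 4094 km

4094 km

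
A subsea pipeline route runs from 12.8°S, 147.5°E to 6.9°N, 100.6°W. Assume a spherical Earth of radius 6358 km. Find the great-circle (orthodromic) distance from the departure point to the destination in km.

Haversine: a = sin²(Δφ/2)+cos φ₁ cos φ₂ sin²(Δλ/2) = 0.69385;  σ = 2·atan2(√a,√(1−a))
σ = 112.812° → d = Rσ = 6358·1.96893 = 12518 km

12518 km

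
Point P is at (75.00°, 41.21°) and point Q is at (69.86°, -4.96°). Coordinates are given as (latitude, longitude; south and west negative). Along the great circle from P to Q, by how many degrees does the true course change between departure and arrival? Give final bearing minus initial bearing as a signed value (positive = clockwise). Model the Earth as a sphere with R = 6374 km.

-44.3°

At departure: θ₁ = atan2(sin Δλ cos φ₂, cos φ₁ sin φ₂ − sin φ₁ cos φ₂ cos Δλ) = 272.92°
At arrival: θ₂ = atan2(sin Δλ cos φ₁, −cos φ₂ sin φ₁ + sin φ₂ cos φ₁ cos Δλ) = 228.65°
Δθ = θ₂ − θ₁ = -44.3°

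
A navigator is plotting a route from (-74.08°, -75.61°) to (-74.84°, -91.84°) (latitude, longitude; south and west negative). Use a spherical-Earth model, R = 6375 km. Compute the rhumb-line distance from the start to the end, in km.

Δψ = ln[tan(π/4+φ₂/2)/tan(π/4+φ₁/2)] = -0.0495;  Δφ = -0.0133 rad,  Δλ = -0.2833 rad
q = Δφ/Δψ = 0.2679
d = R·√(Δφ² + q²Δλ²) = 6375·0.07703 = 491 km

491 km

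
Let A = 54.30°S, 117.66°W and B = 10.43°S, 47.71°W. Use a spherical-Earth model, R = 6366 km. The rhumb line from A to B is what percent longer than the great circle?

2.2%

Great circle: σ = 1.2199 rad → d_gc = Rσ = 7765.7 km
Rhumb: Δφ = +0.7657, Δλ = +1.2209, Δψ = +0.9501, q = Δφ/Δψ = 0.8059 → d_rh = R√(Δφ²+q²Δλ²) = 7936.7 km
Excess = (7936.7 − 7765.7) / 7765.7 = 171.0 / 7765.7 = 2.20% ≈ 2.2%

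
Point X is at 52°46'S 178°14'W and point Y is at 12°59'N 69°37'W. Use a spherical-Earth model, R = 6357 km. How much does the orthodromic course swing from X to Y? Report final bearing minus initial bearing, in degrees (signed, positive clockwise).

-58.8°

At departure: θ₁ = atan2(sin Δλ cos φ₂, cos φ₁ sin φ₂ − sin φ₁ cos φ₂ cos Δλ) = 96.90°
At arrival: θ₂ = atan2(sin Δλ cos φ₁, −cos φ₂ sin φ₁ + sin φ₂ cos φ₁ cos Δλ) = 38.06°
Δθ = θ₂ − θ₁ = -58.8°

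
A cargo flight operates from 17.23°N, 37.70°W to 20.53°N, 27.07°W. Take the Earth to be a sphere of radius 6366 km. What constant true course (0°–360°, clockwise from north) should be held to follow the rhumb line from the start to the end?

71.8°

Δψ = ln[tan(π/4+φ₂/2)/tan(π/4+φ₁/2)] = +0.0609
Δλ = +0.1855 rad (taken the short way round)
course = atan2(Δλ, Δψ) = 71.83°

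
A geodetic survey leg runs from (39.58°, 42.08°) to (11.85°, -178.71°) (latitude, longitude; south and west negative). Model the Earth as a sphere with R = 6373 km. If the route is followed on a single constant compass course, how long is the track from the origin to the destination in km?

14091 km

Δψ = ln[tan(π/4+φ₂/2)/tan(π/4+φ₁/2)] = -0.5451;  Δφ = -0.4840 rad,  Δλ = +2.4297 rad
q = Δφ/Δψ = 0.8879
d = R·√(Δφ² + q²Δλ²) = 6373·2.21103 = 14091 km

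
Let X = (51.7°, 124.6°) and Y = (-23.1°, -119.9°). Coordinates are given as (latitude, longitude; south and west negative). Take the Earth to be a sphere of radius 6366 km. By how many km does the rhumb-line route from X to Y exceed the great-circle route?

359 km

Great circle: cos σ = sin φ₁ sin φ₂ + cos φ₁ cos φ₂ cos Δλ,  σ = 2.1571 rad → d_gc = 13732.4 km
Rhumb line: Δψ = -1.4722, q = Δφ/Δψ = 0.8867, d_rh = R√(Δφ²+q²Δλ²) = 14091.3 km
Excess = 14091.3 − 13732.4 = 358.9 ≈ 359 km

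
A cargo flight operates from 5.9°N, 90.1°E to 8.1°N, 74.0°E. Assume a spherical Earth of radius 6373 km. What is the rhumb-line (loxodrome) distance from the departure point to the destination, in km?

1794 km

Rhumb course C = atan2(Δλ, Δψ) with Δψ = ln[tan(π/4+φ₂/2)/tan(π/4+φ₁/2)] = +0.0387, Δλ = -0.2810 → C = 277.84°
d = R·|Δφ| / |cos C| = 6373·0.03840 / 0.13639 = 1794 km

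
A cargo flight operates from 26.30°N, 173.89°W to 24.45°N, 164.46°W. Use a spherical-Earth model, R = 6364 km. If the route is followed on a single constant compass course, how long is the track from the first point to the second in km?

968 km

Δψ = ln[tan(π/4+φ₂/2)/tan(π/4+φ₁/2)] = -0.0357;  Δφ = -0.0323 rad,  Δλ = +0.1646 rad
q = Δφ/Δψ = 0.9035
d = R·√(Δφ² + q²Δλ²) = 6364·0.15216 = 968 km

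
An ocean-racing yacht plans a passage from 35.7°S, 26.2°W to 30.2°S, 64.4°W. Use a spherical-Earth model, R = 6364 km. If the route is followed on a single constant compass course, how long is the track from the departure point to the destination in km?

3610 km

Rhumb course C = atan2(Δλ, Δψ) with Δψ = ln[tan(π/4+φ₂/2)/tan(π/4+φ₁/2)] = +0.1145, Δλ = -0.6667 → C = 279.74°
d = R·|Δφ| / |cos C| = 6364·0.09599 / 0.16922 = 3610 km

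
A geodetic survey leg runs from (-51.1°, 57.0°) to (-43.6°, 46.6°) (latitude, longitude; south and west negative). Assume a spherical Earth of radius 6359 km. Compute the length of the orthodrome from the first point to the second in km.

1140 km

Haversine: a = sin²(Δφ/2)+cos φ₁ cos φ₂ sin²(Δλ/2) = 0.00801;  σ = 2·atan2(√a,√(1−a))
σ = 10.271° → d = Rσ = 6359·0.17927 = 1140 km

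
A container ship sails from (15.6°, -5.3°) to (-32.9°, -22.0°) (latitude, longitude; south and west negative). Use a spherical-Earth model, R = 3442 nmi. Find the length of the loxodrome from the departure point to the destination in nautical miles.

3068 nmi

Rhumb course C = atan2(Δλ, Δψ) with Δψ = ln[tan(π/4+φ₂/2)/tan(π/4+φ₁/2)] = -0.8843, Δλ = -0.2915 → C = 198.24°
d = R·|Δφ| / |cos C| = 3442·0.84648 / 0.94975 = 3068 nmi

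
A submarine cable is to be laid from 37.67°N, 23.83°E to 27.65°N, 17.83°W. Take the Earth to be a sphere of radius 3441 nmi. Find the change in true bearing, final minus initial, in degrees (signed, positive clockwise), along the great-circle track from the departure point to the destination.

-23.3°

Initial bearing θ₁ = atan2(sin Δλ cos φ₂, cos φ₁ sin φ₂ − sin φ₁ cos φ₂ cos Δλ) = 266.40°
Final bearing θ₂ = (initial bearing from the destination back to the start) + 180° = 243.10°
Δθ = θ₂ − θ₁ = -23.3°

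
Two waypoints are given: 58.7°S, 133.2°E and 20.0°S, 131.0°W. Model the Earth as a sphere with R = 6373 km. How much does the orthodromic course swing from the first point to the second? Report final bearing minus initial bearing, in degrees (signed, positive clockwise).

-73.3°

At departure: θ₁ = atan2(sin Δλ cos φ₂, cos φ₁ sin φ₂ − sin φ₁ cos φ₂ cos Δλ) = 105.48°
At arrival: θ₂ = atan2(sin Δλ cos φ₁, −cos φ₂ sin φ₁ + sin φ₂ cos φ₁ cos Δλ) = 32.20°
Δθ = θ₂ − θ₁ = -73.3°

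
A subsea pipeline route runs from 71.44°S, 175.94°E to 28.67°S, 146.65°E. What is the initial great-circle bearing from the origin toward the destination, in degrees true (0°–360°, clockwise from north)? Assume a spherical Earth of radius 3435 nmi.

N = sin Δλ·cos φ₂ = -0.4292;  D = cos φ₁ sin φ₂ − sin φ₁ cos φ₂ cos Δλ = +0.5727
initial course = atan2(N, D) = 323.15°

323.1°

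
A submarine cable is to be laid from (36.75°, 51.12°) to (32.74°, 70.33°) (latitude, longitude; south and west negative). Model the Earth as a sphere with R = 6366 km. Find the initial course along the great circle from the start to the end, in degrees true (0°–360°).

98.6°

θ = atan2( sin Δλ·cos φ₂ ,  cos φ₁ sin φ₂ − sin φ₁ cos φ₂ cos Δλ )
  = atan2(+0.2768, -0.0419) = 98.61°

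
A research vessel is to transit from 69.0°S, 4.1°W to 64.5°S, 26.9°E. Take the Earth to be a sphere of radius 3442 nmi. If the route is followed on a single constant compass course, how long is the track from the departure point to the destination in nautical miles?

781 nmi

Rhumb course C = atan2(Δλ, Δψ) with Δψ = ln[tan(π/4+φ₂/2)/tan(π/4+φ₁/2)] = +0.1996, Δλ = +0.5411 → C = 69.75°
d = R·|Δφ| / |cos C| = 3442·0.07854 / 0.34607 = 781 nmi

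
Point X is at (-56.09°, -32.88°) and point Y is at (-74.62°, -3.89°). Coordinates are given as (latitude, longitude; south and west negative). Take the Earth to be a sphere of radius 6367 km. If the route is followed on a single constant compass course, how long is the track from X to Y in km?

2424 km

Δψ = ln[tan(π/4+φ₂/2)/tan(π/4+φ₁/2)] = -0.8144;  Δφ = -0.3234 rad,  Δλ = +0.5060 rad
q = Δφ/Δψ = 0.3971
d = R·√(Δφ² + q²Δλ²) = 6367·0.38074 = 2424 km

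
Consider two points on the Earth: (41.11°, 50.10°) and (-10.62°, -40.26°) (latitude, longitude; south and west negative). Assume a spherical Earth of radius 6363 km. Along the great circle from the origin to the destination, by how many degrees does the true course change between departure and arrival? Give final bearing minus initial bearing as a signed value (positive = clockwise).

Initial bearing θ₁ = atan2(sin Δλ cos φ₂, cos φ₁ sin φ₂ − sin φ₁ cos φ₂ cos Δλ) = 262.19°
Final bearing θ₂ = (initial bearing from the destination back to the start) + 180° = 229.42°
Δθ = θ₂ − θ₁ = -32.8°

-32.8°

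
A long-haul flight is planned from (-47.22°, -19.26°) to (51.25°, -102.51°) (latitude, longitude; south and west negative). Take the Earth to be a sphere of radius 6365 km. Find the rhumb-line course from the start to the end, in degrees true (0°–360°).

323.8°

Δψ = ln[tan(π/4+φ₂/2)/tan(π/4+φ₁/2)] = +1.9823
Δλ = -1.4530 rad (taken the short way round)
course = atan2(Δλ, Δψ) = 323.76°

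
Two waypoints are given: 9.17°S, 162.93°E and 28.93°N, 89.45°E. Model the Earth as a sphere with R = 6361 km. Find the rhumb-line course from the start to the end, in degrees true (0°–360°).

Meridional parts: M(φ₁)=-0.1607, M(φ₂)=+0.5279 → ΔM = +0.6886;  Δλ = -1.2825 rad
tan C = Δλ / ΔM = -1.8625 → C = 298.23°

298.2°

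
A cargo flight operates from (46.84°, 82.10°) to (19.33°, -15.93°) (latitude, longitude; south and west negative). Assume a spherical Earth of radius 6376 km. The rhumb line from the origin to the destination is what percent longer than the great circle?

4.8%

Great circle: σ = 1.4189 rad → d_gc = Rσ = 9047.1 km
Rhumb: Δφ = -0.4801, Δλ = -1.7109, Δψ = -0.5836, q = Δφ/Δψ = 0.8227 → d_rh = R√(Δφ²+q²Δλ²) = 9483.1 km
Excess = (9483.1 − 9047.1) / 9047.1 = 436.0 / 9047.1 = 4.82% ≈ 4.8%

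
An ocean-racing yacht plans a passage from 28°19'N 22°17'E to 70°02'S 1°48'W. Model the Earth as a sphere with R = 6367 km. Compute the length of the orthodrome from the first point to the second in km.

Haversine: a = sin²(Δφ/2)+cos φ₁ cos φ₂ sin²(Δλ/2) = 0.58569;  σ = 2·atan2(√a,√(1−a))
σ = 99.868° → d = Rσ = 6367·1.74303 = 11098 km

11098 km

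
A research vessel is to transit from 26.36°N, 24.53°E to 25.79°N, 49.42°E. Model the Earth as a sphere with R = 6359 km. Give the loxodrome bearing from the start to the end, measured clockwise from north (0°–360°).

Meridional parts: M(φ₁)=+0.4772, M(φ₂)=+0.4661 → ΔM = -0.0111;  Δλ = +0.4344 rad
tan C = Δλ / ΔM = -39.2220 → C = 91.46°

91.5°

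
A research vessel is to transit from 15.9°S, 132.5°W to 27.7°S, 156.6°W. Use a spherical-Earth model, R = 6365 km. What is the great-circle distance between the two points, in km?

Haversine: a = sin²(Δφ/2)+cos φ₁ cos φ₂ sin²(Δλ/2) = 0.04768;  σ = 2·atan2(√a,√(1−a))
σ = 25.225° → d = Rσ = 6365·0.44025 = 2802 km

2802 km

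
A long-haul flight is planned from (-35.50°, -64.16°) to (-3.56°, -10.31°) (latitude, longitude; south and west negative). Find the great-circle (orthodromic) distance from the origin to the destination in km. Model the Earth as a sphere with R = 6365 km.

6552 km

cos σ = sin φ₁ sin φ₂ + cos φ₁ cos φ₂ cos Δλ
      = sin(-35.50°)sin(-3.56°) + cos(-35.50°)cos(-3.56°)cos(53.85°) = 0.5154
σ = 58.977° → d = Rσ = 6365·1.02935 = 6552 km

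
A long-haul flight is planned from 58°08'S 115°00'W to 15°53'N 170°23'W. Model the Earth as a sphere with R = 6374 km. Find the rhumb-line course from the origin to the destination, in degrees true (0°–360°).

327.8°

Meridional parts: M(φ₁)=-1.2536, M(φ₂)=+0.2808 → ΔM = +1.5344;  Δλ = -0.9666 rad
tan C = Δλ / ΔM = -0.6300 → C = 327.79°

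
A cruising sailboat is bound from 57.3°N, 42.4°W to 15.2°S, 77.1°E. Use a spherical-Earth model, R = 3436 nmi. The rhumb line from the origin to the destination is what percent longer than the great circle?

5.0%

Great circle: σ = 2.0684 rad → d_gc = Rσ = 7107.2 nmi
Rhumb: Δφ = -1.2654, Δλ = +2.0857, Δψ = -1.4948, q = Δφ/Δψ = 0.8465 → d_rh = R√(Δφ²+q²Δλ²) = 7463.6 nmi
Excess = (7463.6 − 7107.2) / 7107.2 = 356.4 / 7107.2 = 5.01% ≈ 5.0%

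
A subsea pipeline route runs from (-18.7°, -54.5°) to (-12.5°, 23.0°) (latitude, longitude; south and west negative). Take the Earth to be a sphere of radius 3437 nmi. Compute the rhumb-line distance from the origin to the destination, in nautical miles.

Δψ = ln[tan(π/4+φ₂/2)/tan(π/4+φ₁/2)] = +0.1124;  Δφ = +0.1082 rad,  Δλ = +1.3526 rad
q = Δφ/Δψ = 0.9626
d = R·√(Δφ² + q²Δλ²) = 3437·1.30656 = 4491 nmi

4491 nmi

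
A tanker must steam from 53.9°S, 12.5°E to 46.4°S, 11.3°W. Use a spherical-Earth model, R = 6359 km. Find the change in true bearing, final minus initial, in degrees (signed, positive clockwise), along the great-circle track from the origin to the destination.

+18.4°

At departure: θ₁ = atan2(sin Δλ cos φ₂, cos φ₁ sin φ₂ − sin φ₁ cos φ₂ cos Δλ) = 286.63°
At arrival: θ₂ = atan2(sin Δλ cos φ₁, −cos φ₂ sin φ₁ + sin φ₂ cos φ₁ cos Δλ) = 305.05°
Δθ = θ₂ − θ₁ = +18.4°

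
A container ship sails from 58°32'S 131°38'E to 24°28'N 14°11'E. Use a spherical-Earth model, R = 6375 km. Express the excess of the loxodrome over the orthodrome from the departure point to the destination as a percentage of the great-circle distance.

3.8%

Great circle: σ = 2.1801 rad → d_gc = Rσ = 13898.0 km
Rhumb: Δφ = +1.4486, Δλ = -2.0499, Δψ = +1.7075, q = Δφ/Δψ = 0.8484 → d_rh = R√(Δφ²+q²Δλ²) = 14429.3 km
Excess = (14429.3 − 13898.0) / 13898.0 = 531.3 / 13898.0 = 3.82% ≈ 3.8%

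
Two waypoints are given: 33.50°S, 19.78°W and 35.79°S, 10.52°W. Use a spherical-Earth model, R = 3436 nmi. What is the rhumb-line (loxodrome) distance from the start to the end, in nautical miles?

Δψ = ln[tan(π/4+φ₂/2)/tan(π/4+φ₁/2)] = -0.0486;  Δφ = -0.0400 rad,  Δλ = +0.1616 rad
q = Δφ/Δψ = 0.8226
d = R·√(Δφ² + q²Δλ²) = 3436·0.13882 = 477 nmi

477 nmi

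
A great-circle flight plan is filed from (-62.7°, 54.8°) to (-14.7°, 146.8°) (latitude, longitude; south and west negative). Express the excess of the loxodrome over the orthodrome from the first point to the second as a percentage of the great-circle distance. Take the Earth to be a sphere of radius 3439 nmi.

Great circle: σ = 1.3592 rad → d_gc = Rσ = 4674.3 nmi
Rhumb: Δφ = +0.8378, Δλ = +1.6057, Δψ = +1.1559, q = Δφ/Δψ = 0.7248 → d_rh = R√(Δφ²+q²Δλ²) = 4931.3 nmi
Excess = (4931.3 − 4674.3) / 4674.3 = 257.0 / 4674.3 = 5.50% ≈ 5.5%

5.5%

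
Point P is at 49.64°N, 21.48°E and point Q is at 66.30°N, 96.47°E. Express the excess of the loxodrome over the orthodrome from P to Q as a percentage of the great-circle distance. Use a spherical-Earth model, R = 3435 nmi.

5.6%

Great circle: σ = 0.6995 rad → d_gc = Rσ = 2402.9 nmi
Rhumb: Δφ = +0.2908, Δλ = +1.3088, Δψ = +0.5606, q = Δφ/Δψ = 0.5187 → d_rh = R√(Δφ²+q²Δλ²) = 2537.0 nmi
Excess = (2537.0 − 2402.9) / 2402.9 = 134.1 / 2402.9 = 5.58% ≈ 5.6%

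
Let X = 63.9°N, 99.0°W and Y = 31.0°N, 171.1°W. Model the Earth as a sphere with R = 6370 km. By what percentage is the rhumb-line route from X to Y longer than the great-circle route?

Great circle: σ = 0.9540 rad → d_gc = Rσ = 6077.0 km
Rhumb: Δφ = -0.5742, Δλ = -1.2584, Δψ = -0.8924, q = Δφ/Δψ = 0.6435 → d_rh = R√(Δφ²+q²Δλ²) = 6323.3 km
Excess = (6323.3 − 6077.0) / 6077.0 = 246.3 / 6077.0 = 4.053% ≈ 4.1%

4.1%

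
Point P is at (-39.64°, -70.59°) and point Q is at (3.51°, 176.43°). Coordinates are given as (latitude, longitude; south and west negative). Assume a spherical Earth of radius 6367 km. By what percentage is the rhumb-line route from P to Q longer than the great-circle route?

Great circle: σ = 1.9168 rad → d_gc = Rσ = 12204.2 km
Rhumb: Δφ = +0.7531, Δλ = -1.9719, Δψ = +0.8160, q = Δφ/Δψ = 0.9229 → d_rh = R√(Δφ²+q²Δλ²) = 12539.9 km
Excess = (12539.9 − 12204.2) / 12204.2 = 335.7 / 12204.2 = 2.751% ≈ 2.8%

2.8%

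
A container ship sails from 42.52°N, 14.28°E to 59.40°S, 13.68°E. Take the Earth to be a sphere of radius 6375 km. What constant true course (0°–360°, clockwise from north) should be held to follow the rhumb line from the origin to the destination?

180.3°

Δψ = ln[tan(π/4+φ₂/2)/tan(π/4+φ₁/2)] = -2.1176
Δλ = -0.0105 rad (taken the short way round)
course = atan2(Δλ, Δψ) = 180.28°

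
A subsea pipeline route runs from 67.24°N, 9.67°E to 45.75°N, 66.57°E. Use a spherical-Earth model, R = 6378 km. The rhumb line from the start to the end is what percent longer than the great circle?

Great circle: σ = 0.6301 rad → d_gc = Rσ = 4019.0 km
Rhumb: Δφ = -0.3751, Δλ = +0.9931, Δψ = -0.7031, q = Δφ/Δψ = 0.5335 → d_rh = R√(Δφ²+q²Δλ²) = 4140.0 km
Excess = (4140.0 − 4019.0) / 4019.0 = 121.0 / 4019.0 = 3.01% ≈ 3.0%

3.0%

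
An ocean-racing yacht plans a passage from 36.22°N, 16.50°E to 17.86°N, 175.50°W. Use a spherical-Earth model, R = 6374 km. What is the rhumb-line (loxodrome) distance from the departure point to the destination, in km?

16663 km

Δψ = ln[tan(π/4+φ₂/2)/tan(π/4+φ₁/2)] = -0.3621;  Δφ = -0.3204 rad,  Δλ = +2.9322 rad
q = Δφ/Δψ = 0.8849
d = R·√(Δφ² + q²Δλ²) = 6374·2.61427 = 16663 km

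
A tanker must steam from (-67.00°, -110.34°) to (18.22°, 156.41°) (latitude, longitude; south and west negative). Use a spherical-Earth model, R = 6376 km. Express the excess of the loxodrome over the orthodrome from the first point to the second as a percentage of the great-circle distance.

3.5%

Great circle: σ = 1.8848 rad → d_gc = Rσ = 12017.4 km
Rhumb: Δφ = +1.4874, Δλ = -1.6275, Δψ = +1.9158, q = Δφ/Δψ = 0.7764 → d_rh = R√(Δφ²+q²Δλ²) = 12443.5 km
Excess = (12443.5 − 12017.4) / 12017.4 = 426.1 / 12017.4 = 3.546% ≈ 3.5%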